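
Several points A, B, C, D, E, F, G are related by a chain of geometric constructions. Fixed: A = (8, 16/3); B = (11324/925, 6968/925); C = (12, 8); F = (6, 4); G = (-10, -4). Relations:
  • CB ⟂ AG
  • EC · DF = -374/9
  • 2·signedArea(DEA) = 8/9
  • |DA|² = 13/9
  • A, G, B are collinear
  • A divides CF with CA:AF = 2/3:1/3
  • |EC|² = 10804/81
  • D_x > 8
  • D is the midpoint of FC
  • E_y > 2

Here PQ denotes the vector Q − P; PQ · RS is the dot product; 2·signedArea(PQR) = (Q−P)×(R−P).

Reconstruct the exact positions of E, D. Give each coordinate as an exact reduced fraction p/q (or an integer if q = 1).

D = (9, 6)
E = (2, 20/9)

1. D_x = 9  [D is the midpoint of FC]
2. D_y = 6  [D is the midpoint of FC]
   → D = (9, 6)
3. E_x = 2  [EC · DF = -374/9 ∩ 2·signedArea(DEA) = 8/9]
4. E_y = 20/9  [EC · DF = -374/9 ∩ 2·signedArea(DEA) = 8/9]
   → E = (2, 20/9)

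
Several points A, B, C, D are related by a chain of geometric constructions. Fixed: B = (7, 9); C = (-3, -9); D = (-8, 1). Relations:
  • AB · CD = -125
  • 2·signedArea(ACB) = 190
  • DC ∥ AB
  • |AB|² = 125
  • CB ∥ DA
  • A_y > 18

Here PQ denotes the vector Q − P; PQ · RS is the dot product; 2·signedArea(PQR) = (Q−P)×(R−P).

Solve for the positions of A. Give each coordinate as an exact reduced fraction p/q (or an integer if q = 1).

A = (2, 19)

1. A_x = 2  [DC ∥ AB ∩ CB ∥ DA]
2. A_y = 19  [DC ∥ AB ∩ CB ∥ DA]
   → A = (2, 19)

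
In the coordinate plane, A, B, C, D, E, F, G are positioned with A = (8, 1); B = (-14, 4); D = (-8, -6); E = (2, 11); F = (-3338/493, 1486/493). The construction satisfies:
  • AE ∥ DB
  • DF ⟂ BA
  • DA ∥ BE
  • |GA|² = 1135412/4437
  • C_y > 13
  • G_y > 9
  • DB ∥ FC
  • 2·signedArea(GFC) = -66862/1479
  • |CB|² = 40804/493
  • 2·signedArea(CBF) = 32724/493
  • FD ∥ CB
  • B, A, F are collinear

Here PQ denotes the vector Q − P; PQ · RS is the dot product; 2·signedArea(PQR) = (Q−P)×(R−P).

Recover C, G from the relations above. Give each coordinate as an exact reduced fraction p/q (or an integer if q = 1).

C = (-6296/493, 6416/493)
G = (-8648/1479, 13325/1479)

1. C_x = -6296/493  [FD ∥ CB ∩ DB ∥ FC]
2. C_y = 6416/493  [FD ∥ CB ∩ DB ∥ FC]
   → C = (-6296/493, 6416/493)
3. G_x = -8648/1479  [line -10·x + -6·y + -6530/1479 = 0 ∩ |GA|² = 1135412/4437]
4. G_y = 13325/1479  [line -10·x + -6·y + -6530/1479 = 0 ∩ |GA|² = 1135412/4437]
   → G = (-8648/1479, 13325/1479)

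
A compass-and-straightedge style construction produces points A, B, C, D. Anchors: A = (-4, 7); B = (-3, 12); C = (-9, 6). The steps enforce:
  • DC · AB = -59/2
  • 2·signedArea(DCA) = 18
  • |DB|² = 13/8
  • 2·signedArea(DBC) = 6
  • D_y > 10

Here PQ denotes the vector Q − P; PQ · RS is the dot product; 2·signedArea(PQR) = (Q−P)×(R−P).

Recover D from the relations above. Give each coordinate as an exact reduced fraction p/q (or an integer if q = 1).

1. D_x = -13/4  [2·signedArea(DBC) = 6 ∩ 2·signedArea(DCA) = 18]
2. D_y = 43/4  [2·signedArea(DBC) = 6 ∩ 2·signedArea(DCA) = 18]
   → D = (-13/4, 43/4)

D = (-13/4, 43/4)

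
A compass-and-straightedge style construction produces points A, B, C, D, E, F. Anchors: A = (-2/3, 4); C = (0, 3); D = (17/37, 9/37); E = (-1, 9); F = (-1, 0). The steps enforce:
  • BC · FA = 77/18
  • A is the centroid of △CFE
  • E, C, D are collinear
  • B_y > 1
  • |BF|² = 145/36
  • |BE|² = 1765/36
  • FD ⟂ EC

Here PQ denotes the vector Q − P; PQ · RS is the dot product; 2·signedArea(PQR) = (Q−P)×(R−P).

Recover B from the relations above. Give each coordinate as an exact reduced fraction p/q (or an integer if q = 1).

B = (-5/6, 2)

1. B_x = -5/6  [line -1/3·x + -4·y + 139/18 = 0 ∩ |BF|² = 145/36]
2. B_y = 2  [line -1/3·x + -4·y + 139/18 = 0 ∩ |BF|² = 145/36]
   → B = (-5/6, 2)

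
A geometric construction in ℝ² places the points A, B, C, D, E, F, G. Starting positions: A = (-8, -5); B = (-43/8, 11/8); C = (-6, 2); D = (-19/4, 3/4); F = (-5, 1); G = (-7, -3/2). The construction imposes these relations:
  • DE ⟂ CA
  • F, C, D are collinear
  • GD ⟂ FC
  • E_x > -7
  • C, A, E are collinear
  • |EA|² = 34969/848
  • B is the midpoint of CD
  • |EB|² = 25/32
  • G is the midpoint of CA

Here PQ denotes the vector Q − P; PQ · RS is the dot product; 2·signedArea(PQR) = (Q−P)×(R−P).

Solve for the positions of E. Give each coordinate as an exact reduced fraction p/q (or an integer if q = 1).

1. E_x = -661/106  [C, A, E are collinear ∩ DE ⟂ CA]
2. E_y = 249/212  [C, A, E are collinear ∩ DE ⟂ CA]
   → E = (-661/106, 249/212)

E = (-661/106, 249/212)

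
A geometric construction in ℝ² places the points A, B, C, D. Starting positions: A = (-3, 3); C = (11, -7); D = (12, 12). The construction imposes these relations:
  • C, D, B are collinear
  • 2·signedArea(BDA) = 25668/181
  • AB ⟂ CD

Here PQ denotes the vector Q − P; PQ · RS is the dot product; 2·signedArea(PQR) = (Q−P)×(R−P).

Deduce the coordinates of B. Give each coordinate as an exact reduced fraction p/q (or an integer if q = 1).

B = (2079/181, 405/181)

1. B_x = 2079/181  [C, D, B are collinear ∩ AB ⟂ CD]
2. B_y = 405/181  [C, D, B are collinear ∩ AB ⟂ CD]
   → B = (2079/181, 405/181)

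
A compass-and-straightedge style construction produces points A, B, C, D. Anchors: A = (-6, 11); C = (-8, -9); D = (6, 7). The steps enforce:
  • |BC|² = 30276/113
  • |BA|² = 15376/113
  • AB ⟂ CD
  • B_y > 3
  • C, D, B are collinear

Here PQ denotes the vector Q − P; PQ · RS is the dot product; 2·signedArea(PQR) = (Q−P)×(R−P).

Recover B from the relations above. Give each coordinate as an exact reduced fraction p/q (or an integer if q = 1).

1. B_x = 314/113  [C, D, B are collinear ∩ AB ⟂ CD]
2. B_y = 375/113  [C, D, B are collinear ∩ AB ⟂ CD]
   → B = (314/113, 375/113)

B = (314/113, 375/113)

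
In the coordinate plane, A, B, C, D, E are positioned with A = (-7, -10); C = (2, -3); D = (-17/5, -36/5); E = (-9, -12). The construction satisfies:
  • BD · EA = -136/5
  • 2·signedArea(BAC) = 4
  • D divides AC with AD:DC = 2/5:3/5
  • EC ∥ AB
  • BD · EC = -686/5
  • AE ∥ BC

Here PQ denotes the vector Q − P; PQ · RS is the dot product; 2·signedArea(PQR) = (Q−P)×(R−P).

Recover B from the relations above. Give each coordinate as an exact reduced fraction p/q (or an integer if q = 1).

1. B_x = 4  [AE ∥ BC ∩ EC ∥ AB]
2. B_y = -1  [AE ∥ BC ∩ EC ∥ AB]
   → B = (4, -1)

B = (4, -1)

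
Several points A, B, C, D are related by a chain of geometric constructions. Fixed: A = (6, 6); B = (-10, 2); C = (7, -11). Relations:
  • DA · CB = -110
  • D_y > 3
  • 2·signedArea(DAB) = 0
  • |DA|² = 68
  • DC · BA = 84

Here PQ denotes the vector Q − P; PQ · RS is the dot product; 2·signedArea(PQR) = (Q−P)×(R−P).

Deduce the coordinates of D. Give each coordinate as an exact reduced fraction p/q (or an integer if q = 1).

1. D_x = -2  [2·signedArea(DAB) = 0 ∩ DC · BA = 84]
2. D_y = 4  [2·signedArea(DAB) = 0 ∩ DC · BA = 84]
   → D = (-2, 4)

D = (-2, 4)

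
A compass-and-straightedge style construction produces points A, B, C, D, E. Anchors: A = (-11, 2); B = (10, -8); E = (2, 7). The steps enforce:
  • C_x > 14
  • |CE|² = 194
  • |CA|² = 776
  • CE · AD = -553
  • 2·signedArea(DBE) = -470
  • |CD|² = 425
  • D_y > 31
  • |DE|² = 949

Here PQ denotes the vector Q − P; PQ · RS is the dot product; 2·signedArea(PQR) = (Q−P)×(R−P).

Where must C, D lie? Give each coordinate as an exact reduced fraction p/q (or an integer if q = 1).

1. D_x = 20  [line -15·x + -8·y + 556 = 0 ∩ |DE|² = 949]
2. D_y = 32  [line -15·x + -8·y + 556 = 0 ∩ |DE|² = 949]
   → D = (20, 32)
3. C_x = 15  [line -31·x + -30·y + 825 = 0 ∩ |CA|² = 776]
4. C_y = 12  [line -31·x + -30·y + 825 = 0 ∩ |CA|² = 776]
   → C = (15, 12)

C = (15, 12)
D = (20, 32)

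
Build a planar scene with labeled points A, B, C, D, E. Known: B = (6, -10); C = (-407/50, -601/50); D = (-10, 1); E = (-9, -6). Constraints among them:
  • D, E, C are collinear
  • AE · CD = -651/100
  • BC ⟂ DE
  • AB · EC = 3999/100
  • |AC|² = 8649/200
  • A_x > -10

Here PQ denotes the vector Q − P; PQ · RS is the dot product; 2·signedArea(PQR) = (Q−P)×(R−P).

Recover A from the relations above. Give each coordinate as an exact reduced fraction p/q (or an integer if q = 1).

1. A_x = -907/100  [line 93/50·x + -651/50·y + -5487/100 = 0 ∩ |AC|² = 8649/200]
2. A_y = -551/100  [line 93/50·x + -651/50·y + -5487/100 = 0 ∩ |AC|² = 8649/200]
   → A = (-907/100, -551/100)

A = (-907/100, -551/100)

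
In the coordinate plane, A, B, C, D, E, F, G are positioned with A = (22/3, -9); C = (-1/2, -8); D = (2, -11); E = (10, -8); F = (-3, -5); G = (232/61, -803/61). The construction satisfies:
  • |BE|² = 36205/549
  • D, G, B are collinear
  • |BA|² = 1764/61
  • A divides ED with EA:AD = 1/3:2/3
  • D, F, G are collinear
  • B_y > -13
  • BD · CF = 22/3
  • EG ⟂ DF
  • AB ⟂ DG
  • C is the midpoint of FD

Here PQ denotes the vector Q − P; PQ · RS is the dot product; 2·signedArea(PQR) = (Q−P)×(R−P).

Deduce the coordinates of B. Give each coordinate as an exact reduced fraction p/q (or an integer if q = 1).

1. B_x = 586/183  [D, G, B are collinear ∩ AB ⟂ DG]
2. B_y = -759/61  [D, G, B are collinear ∩ AB ⟂ DG]
   → B = (586/183, -759/61)

B = (586/183, -759/61)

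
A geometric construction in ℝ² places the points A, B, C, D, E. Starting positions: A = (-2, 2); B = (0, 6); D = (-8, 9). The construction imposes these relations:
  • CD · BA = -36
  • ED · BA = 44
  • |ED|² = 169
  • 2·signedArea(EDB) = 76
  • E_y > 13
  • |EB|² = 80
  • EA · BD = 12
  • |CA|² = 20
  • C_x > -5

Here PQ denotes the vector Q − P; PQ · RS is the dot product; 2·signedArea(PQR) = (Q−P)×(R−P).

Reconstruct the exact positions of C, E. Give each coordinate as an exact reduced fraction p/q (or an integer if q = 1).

C = (-4, -2)
E = (4, 14)

1. C_x = -4  [line 2·x + 4·y + 16 = 0 ∩ |CA|² = 20]
2. C_y = -2  [line 2·x + 4·y + 16 = 0 ∩ |CA|² = 20]
   → C = (-4, -2)
3. E_x = 4  [EA · BD = 12 ∩ 2·signedArea(EDB) = 76]
4. E_y = 14  [EA · BD = 12 ∩ 2·signedArea(EDB) = 76]
   → E = (4, 14)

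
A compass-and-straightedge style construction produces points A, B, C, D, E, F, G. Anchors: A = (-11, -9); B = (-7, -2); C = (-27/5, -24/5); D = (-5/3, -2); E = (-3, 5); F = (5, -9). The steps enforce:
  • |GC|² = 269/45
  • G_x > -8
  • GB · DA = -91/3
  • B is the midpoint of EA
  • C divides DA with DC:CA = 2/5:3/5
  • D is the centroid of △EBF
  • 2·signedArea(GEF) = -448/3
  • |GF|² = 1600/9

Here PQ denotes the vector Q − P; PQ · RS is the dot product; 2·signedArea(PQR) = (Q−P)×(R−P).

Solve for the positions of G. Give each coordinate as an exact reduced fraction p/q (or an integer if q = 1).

G = (-39/5, -79/15)

1. G_x = -39/5  [GB · DA = -91/3 ∩ 2·signedArea(GEF) = -448/3]
2. G_y = -79/15  [GB · DA = -91/3 ∩ 2·signedArea(GEF) = -448/3]
   → G = (-39/5, -79/15)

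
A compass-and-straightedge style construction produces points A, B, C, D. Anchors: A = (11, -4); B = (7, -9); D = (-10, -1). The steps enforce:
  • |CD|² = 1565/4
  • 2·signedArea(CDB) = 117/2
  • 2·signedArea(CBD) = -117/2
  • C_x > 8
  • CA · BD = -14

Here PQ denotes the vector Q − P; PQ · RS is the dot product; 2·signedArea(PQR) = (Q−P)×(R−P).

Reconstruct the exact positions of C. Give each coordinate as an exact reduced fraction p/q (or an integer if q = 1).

1. C_x = 9  [CA · BD = -14 ∩ 2·signedArea(CBD) = -117/2]
2. C_y = -13/2  [CA · BD = -14 ∩ 2·signedArea(CBD) = -117/2]
   → C = (9, -13/2)

C = (9, -13/2)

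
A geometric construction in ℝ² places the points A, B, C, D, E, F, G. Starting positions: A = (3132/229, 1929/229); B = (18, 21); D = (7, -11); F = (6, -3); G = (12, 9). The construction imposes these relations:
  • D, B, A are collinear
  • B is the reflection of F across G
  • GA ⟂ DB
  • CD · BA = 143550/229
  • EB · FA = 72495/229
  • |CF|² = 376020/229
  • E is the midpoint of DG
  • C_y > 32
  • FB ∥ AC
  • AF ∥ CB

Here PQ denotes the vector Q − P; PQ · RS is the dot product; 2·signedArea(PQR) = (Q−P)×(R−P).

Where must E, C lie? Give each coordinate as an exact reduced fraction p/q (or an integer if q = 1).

1. E_x = 19/2  [E is the midpoint of DG]
2. E_y = -1  [E is the midpoint of DG]
   → E = (19/2, -1)
3. C_x = 5880/229  [AF ∥ CB ∩ FB ∥ AC]
4. C_y = 7425/229  [AF ∥ CB ∩ FB ∥ AC]
   → C = (5880/229, 7425/229)

C = (5880/229, 7425/229)
E = (19/2, -1)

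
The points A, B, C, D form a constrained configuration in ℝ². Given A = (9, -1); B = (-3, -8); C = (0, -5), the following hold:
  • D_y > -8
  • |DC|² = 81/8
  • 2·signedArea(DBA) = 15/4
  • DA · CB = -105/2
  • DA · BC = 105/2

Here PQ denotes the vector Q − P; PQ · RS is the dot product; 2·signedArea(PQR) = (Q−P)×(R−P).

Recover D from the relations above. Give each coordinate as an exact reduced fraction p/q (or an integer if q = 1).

1. D_x = -9/4  [DA · CB = -105/2 ∩ 2·signedArea(DBA) = 15/4]
2. D_y = -29/4  [DA · CB = -105/2 ∩ 2·signedArea(DBA) = 15/4]
   → D = (-9/4, -29/4)

D = (-9/4, -29/4)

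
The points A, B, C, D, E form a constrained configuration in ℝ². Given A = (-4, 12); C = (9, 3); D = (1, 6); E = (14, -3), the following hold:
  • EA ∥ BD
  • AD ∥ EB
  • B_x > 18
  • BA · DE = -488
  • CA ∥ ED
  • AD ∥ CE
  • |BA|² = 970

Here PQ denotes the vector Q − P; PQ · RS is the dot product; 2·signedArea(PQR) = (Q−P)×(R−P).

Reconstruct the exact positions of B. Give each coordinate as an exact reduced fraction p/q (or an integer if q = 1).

B = (19, -9)

1. B_x = 19  [EA ∥ BD ∩ AD ∥ EB]
2. B_y = -9  [EA ∥ BD ∩ AD ∥ EB]
   → B = (19, -9)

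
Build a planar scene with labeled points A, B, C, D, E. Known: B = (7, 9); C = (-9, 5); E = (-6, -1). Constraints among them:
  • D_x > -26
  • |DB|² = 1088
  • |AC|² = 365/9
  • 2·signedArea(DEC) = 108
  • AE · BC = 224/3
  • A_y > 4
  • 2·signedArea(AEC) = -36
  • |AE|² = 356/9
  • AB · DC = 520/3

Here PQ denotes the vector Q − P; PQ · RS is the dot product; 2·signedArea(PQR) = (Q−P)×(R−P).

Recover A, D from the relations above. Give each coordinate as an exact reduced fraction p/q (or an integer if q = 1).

1. A_x = -8/3  [AE · BC = 224/3 ∩ 2·signedArea(AEC) = -36]
2. A_y = 13/3  [AE · BC = 224/3 ∩ 2·signedArea(AEC) = -36]
   → A = (-8/3, 13/3)
3. D_x = -25  [2·signedArea(DEC) = 108 ∩ AB · DC = 520/3]
4. D_y = 1  [2·signedArea(DEC) = 108 ∩ AB · DC = 520/3]
   → D = (-25, 1)

A = (-8/3, 13/3)
D = (-25, 1)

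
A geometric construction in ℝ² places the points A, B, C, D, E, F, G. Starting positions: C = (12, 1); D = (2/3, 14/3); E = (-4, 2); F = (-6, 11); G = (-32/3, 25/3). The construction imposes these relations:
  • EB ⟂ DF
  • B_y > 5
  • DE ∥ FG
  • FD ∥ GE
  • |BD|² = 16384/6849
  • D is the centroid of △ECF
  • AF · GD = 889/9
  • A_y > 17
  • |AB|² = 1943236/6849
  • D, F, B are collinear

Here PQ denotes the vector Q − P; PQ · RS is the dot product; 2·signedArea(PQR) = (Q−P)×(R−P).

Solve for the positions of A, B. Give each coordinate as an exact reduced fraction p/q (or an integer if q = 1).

1. B_x = -346/761  [D, F, B are collinear ∩ EB ⟂ DF]
2. B_y = 4362/761  [D, F, B are collinear ∩ EB ⟂ DF]
   → B = (-346/761, 4362/761)
3. A_x = -38/3  [line -34/3·x + 11/3·y + -1864/9 = 0 ∩ |AB|² = 1943236/6849]
4. A_y = 52/3  [line -34/3·x + 11/3·y + -1864/9 = 0 ∩ |AB|² = 1943236/6849]
   → A = (-38/3, 52/3)

A = (-38/3, 52/3)
B = (-346/761, 4362/761)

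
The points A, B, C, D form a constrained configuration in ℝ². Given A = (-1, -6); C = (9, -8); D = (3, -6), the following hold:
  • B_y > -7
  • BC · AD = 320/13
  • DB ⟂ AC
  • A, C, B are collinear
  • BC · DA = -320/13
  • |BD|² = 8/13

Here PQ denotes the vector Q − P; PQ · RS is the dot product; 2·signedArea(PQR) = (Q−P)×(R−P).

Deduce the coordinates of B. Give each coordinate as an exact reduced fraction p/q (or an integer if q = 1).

B = (37/13, -88/13)

1. B_x = 37/13  [A, C, B are collinear ∩ DB ⟂ AC]
2. B_y = -88/13  [A, C, B are collinear ∩ DB ⟂ AC]
   → B = (37/13, -88/13)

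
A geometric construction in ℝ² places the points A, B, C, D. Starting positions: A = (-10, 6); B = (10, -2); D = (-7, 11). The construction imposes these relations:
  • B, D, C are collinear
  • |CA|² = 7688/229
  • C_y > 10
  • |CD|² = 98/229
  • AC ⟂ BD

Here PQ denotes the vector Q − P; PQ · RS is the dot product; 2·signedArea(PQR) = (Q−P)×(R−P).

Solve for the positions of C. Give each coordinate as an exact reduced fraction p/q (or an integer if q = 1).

1. C_x = -1484/229  [B, D, C are collinear ∩ AC ⟂ BD]
2. C_y = 2428/229  [B, D, C are collinear ∩ AC ⟂ BD]
   → C = (-1484/229, 2428/229)

C = (-1484/229, 2428/229)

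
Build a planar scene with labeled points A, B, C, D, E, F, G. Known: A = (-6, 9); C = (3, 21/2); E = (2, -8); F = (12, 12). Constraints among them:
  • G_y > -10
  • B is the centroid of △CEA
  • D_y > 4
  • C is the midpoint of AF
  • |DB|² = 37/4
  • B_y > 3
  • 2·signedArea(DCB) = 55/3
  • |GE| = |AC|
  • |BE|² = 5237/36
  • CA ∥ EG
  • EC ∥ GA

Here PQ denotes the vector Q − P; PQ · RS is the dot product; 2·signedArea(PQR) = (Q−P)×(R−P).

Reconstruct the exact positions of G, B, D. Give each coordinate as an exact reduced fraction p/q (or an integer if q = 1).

B = (-1/3, 23/6)
D = (8/3, 13/3)
G = (-7, -19/2)

1. G_x = -7  [EC ∥ GA ∩ CA ∥ EG]
2. G_y = -19/2  [EC ∥ GA ∩ CA ∥ EG]
   → G = (-7, -19/2)
3. B_x = -1/3  [B is the centroid of △CEA]
4. B_y = 23/6  [B is the centroid of △CEA]
   → B = (-1/3, 23/6)
5. D_x = 8/3  [line 20/3·x + -10/3·y + -10/3 = 0 ∩ |DB|² = 37/4]
6. D_y = 13/3  [line 20/3·x + -10/3·y + -10/3 = 0 ∩ |DB|² = 37/4]
   → D = (8/3, 13/3)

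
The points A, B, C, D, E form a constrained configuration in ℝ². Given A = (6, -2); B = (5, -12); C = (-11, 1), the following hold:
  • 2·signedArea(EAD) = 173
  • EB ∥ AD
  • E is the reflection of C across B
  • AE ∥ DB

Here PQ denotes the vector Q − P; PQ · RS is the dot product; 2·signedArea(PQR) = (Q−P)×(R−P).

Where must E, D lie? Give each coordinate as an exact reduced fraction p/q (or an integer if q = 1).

D = (-10, 11)
E = (21, -25)

1. E_x = 21  [E is the reflection of C across B]
2. E_y = -25  [E is the reflection of C across B]
   → E = (21, -25)
3. D_x = -10  [AE ∥ DB ∩ EB ∥ AD]
4. D_y = 11  [AE ∥ DB ∩ EB ∥ AD]
   → D = (-10, 11)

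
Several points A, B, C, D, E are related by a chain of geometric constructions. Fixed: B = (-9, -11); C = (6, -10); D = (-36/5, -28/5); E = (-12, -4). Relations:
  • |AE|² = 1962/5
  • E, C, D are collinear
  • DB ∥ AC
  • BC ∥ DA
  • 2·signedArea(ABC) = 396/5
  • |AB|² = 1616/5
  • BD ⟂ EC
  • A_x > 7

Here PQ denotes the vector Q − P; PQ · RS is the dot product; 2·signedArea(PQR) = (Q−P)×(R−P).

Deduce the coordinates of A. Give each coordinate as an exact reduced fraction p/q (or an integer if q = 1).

A = (39/5, -23/5)

1. A_x = 39/5  [DB ∥ AC ∩ BC ∥ DA]
2. A_y = -23/5  [DB ∥ AC ∩ BC ∥ DA]
   → A = (39/5, -23/5)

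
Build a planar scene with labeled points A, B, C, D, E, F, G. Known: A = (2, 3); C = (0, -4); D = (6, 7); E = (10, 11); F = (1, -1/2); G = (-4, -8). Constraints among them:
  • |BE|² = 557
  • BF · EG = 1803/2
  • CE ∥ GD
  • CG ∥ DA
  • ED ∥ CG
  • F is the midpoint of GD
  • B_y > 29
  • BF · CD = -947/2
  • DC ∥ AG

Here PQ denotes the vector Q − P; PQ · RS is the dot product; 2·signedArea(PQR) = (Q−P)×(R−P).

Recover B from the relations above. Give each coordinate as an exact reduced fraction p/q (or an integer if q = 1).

B = (24, 30)

1. B_x = 24  [BF · CD = -947/2 ∩ BF · EG = 1803/2]
2. B_y = 30  [BF · CD = -947/2 ∩ BF · EG = 1803/2]
   → B = (24, 30)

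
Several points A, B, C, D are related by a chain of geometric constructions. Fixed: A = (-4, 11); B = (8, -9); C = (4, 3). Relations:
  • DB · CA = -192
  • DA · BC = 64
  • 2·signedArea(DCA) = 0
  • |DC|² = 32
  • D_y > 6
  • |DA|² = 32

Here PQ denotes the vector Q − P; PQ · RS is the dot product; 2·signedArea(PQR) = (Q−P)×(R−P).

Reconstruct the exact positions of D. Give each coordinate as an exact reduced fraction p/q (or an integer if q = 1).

D = (0, 7)

1. D_x = 0  [2·signedArea(DCA) = 0 ∩ DB · CA = -192]
2. D_y = 7  [2·signedArea(DCA) = 0 ∩ DB · CA = -192]
   → D = (0, 7)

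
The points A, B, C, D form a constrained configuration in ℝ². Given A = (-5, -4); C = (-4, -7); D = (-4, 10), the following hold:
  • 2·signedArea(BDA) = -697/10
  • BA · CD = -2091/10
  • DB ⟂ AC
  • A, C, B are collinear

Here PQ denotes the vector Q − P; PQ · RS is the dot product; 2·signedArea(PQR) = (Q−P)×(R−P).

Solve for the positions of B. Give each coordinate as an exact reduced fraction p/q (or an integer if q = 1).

B = (-91/10, 83/10)

1. B_x = -91/10  [A, C, B are collinear ∩ DB ⟂ AC]
2. B_y = 83/10  [A, C, B are collinear ∩ DB ⟂ AC]
   → B = (-91/10, 83/10)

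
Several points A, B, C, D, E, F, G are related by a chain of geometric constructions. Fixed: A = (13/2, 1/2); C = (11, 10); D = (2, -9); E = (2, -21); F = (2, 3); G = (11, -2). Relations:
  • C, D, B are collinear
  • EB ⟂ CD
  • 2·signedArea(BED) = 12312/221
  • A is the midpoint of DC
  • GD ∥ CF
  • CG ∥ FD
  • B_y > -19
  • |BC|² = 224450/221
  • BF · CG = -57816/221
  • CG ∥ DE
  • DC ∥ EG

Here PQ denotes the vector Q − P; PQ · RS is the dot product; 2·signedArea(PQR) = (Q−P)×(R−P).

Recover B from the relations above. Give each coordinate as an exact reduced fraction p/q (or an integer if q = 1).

1. B_x = -584/221  [C, D, B are collinear ∩ EB ⟂ CD]
2. B_y = -4155/221  [C, D, B are collinear ∩ EB ⟂ CD]
   → B = (-584/221, -4155/221)

B = (-584/221, -4155/221)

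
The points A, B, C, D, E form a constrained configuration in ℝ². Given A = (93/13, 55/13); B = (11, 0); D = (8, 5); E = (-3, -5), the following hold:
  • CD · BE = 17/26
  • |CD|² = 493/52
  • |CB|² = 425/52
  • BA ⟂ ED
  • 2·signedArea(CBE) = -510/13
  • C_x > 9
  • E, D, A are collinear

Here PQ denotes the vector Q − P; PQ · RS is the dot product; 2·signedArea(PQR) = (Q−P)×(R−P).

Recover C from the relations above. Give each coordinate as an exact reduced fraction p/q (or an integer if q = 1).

1. C_x = 118/13  [2·signedArea(CBE) = -510/13 ∩ CD · BE = 17/26]
2. C_y = 55/26  [2·signedArea(CBE) = -510/13 ∩ CD · BE = 17/26]
   → C = (118/13, 55/26)

C = (118/13, 55/26)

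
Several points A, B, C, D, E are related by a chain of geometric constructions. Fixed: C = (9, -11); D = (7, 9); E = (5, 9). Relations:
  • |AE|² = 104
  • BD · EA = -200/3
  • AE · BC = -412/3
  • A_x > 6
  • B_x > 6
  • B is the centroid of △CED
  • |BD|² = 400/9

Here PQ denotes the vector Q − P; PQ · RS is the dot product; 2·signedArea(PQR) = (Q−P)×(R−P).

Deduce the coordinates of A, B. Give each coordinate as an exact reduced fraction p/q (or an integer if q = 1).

1. B_x = 7  [B is the centroid of △CED]
2. B_y = 7/3  [B is the centroid of △CED]
   → B = (7, 7/3)
3. A_x = 7  [AE · BC = -412/3 ∩ BD · EA = -200/3]
4. A_y = -1  [AE · BC = -412/3 ∩ BD · EA = -200/3]
   → A = (7, -1)

A = (7, -1)
B = (7, 7/3)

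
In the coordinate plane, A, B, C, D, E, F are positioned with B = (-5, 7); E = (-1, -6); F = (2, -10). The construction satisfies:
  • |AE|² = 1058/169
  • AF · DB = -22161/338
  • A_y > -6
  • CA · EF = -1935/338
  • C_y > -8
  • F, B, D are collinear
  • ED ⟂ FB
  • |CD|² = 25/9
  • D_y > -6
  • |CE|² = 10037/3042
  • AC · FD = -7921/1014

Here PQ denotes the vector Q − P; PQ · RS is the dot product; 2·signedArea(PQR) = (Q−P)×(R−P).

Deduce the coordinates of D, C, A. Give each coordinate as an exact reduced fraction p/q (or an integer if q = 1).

A = (222/169, -853/169)
C = (391/1014, -2425/338)
D = (53/338, -1867/338)

1. D_x = 53/338  [F, B, D are collinear ∩ ED ⟂ FB]
2. D_y = -1867/338  [F, B, D are collinear ∩ ED ⟂ FB]
   → D = (53/338, -1867/338)
3. A_x = 222/169  [line 1743/338·x + -4233/338·y + -23655/338 = 0 ∩ |AE|² = 1058/169]
4. A_y = -853/169  [line 1743/338·x + -4233/338·y + -23655/338 = 0 ∩ |AE|² = 1058/169]
   → A = (222/169, -853/169)
5. C_x = 391/1014  [CA · EF = -1935/338 ∩ AC · FD = -7921/1014]
6. C_y = -2425/338  [CA · EF = -1935/338 ∩ AC · FD = -7921/1014]
   → C = (391/1014, -2425/338)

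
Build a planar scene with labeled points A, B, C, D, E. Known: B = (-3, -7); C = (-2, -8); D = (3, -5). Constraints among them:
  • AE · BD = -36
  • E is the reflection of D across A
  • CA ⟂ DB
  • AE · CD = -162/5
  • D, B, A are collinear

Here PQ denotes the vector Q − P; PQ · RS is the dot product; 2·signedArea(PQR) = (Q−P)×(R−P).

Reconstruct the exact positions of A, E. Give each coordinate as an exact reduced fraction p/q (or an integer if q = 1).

1. A_x = -12/5  [D, B, A are collinear ∩ CA ⟂ DB]
2. A_y = -34/5  [D, B, A are collinear ∩ CA ⟂ DB]
   → A = (-12/5, -34/5)
3. E_x = -39/5  [E is the reflection of D across A]
4. E_y = -43/5  [E is the reflection of D across A]
   → E = (-39/5, -43/5)

A = (-12/5, -34/5)
E = (-39/5, -43/5)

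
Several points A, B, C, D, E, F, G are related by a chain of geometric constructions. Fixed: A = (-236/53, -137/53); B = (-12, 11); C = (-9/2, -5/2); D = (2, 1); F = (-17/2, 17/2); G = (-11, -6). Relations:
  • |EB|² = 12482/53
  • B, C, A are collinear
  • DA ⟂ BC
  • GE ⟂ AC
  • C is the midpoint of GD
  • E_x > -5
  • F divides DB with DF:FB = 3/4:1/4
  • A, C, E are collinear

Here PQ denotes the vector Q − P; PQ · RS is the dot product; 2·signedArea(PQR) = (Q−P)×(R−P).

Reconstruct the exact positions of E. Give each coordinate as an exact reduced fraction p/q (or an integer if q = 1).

E = (-241/53, -128/53)

1. E_x = -241/53  [A, C, E are collinear ∩ GE ⟂ AC]
2. E_y = -128/53  [A, C, E are collinear ∩ GE ⟂ AC]
   → E = (-241/53, -128/53)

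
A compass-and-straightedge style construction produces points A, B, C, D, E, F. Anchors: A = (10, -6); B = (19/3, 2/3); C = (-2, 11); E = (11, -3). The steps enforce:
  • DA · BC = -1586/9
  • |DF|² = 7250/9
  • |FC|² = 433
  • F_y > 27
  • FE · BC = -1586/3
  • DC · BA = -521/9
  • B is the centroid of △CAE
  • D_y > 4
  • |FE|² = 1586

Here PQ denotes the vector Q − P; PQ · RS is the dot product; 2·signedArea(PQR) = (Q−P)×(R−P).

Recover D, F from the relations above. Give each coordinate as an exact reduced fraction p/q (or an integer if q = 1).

D = (5/3, 13/3)
F = (-14, 28)

1. D_x = 5/3  [DA · BC = -1586/9 ∩ DC · BA = -521/9]
2. D_y = 13/3  [DA · BC = -1586/9 ∩ DC · BA = -521/9]
   → D = (5/3, 13/3)
3. F_x = -14  [line 25/3·x + -31/3·y + 406 = 0 ∩ |DF|² = 7250/9]
4. F_y = 28  [line 25/3·x + -31/3·y + 406 = 0 ∩ |DF|² = 7250/9]
   → F = (-14, 28)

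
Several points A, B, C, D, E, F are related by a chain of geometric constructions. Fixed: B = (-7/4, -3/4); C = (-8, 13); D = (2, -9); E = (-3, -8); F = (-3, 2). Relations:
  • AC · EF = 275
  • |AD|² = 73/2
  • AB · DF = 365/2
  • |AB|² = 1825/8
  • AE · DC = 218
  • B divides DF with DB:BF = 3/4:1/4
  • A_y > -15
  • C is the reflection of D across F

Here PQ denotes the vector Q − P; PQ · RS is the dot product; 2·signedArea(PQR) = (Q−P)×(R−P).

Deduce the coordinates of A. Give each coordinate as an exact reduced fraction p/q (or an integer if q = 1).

1. A_x = 9/2  [AC · EF = 275 ∩ AE · DC = 218]
2. A_y = -29/2  [AC · EF = 275 ∩ AE · DC = 218]
   → A = (9/2, -29/2)

A = (9/2, -29/2)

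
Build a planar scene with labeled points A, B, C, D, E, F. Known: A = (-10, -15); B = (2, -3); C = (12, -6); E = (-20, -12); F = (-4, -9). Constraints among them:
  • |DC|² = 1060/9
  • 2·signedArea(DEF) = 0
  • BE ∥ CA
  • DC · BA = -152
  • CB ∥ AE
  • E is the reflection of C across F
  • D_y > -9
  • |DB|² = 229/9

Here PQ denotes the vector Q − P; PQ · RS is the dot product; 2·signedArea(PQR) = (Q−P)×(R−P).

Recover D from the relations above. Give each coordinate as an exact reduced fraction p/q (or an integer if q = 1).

1. D_x = 4/3  [2·signedArea(DEF) = 0 ∩ DC · BA = -152]
2. D_y = -8  [2·signedArea(DEF) = 0 ∩ DC · BA = -152]
   → D = (4/3, -8)

D = (4/3, -8)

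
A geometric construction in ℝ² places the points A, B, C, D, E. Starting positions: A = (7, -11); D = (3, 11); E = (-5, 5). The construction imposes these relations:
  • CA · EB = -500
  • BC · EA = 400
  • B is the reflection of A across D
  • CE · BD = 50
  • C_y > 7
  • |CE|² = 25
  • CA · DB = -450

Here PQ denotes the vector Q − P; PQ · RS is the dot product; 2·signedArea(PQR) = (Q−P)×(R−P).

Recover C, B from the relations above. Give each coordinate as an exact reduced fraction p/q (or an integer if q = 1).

1. B_x = -1  [B is the reflection of A across D]
2. B_y = 33  [B is the reflection of A across D]
   → B = (-1, 33)
3. C_x = -1  [CA · EB = -500 ∩ CE · BD = 50]
4. C_y = 8  [CA · EB = -500 ∩ CE · BD = 50]
   → C = (-1, 8)

B = (-1, 33)
C = (-1, 8)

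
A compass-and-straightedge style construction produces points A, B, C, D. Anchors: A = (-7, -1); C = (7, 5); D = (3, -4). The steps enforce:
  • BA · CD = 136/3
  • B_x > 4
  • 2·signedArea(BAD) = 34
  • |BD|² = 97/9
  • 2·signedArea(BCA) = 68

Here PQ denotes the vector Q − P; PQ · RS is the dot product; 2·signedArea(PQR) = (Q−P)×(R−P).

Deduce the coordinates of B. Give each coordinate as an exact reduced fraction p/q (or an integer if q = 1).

1. B_x = 13/3  [2·signedArea(BAD) = 34 ∩ 2·signedArea(BCA) = 68]
2. B_y = -1  [2·signedArea(BAD) = 34 ∩ 2·signedArea(BCA) = 68]
   → B = (13/3, -1)

B = (13/3, -1)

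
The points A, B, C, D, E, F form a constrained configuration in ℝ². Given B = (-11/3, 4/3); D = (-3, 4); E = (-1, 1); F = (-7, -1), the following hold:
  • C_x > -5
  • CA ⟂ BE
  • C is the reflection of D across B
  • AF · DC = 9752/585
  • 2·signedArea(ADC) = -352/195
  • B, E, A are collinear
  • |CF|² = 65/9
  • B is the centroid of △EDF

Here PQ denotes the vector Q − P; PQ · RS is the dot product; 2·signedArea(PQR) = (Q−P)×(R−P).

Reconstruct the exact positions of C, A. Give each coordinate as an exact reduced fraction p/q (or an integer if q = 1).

1. C_x = -13/3  [C is the reflection of D across B]
2. C_y = -4/3  [C is the reflection of D across B]
   → C = (-13/3, -4/3)
3. A_x = -779/195  [B, E, A are collinear ∩ CA ⟂ BE]
4. A_y = 268/195  [B, E, A are collinear ∩ CA ⟂ BE]
   → A = (-779/195, 268/195)

A = (-779/195, 268/195)
C = (-13/3, -4/3)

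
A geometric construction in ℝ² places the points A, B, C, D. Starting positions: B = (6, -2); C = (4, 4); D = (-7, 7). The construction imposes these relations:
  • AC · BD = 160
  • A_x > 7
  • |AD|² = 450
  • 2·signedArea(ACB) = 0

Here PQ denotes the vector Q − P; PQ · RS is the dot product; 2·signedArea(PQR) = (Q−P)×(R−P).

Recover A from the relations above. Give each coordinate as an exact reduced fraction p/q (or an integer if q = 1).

1. A_x = 8  [2·signedArea(ACB) = 0 ∩ AC · BD = 160]
2. A_y = -8  [2·signedArea(ACB) = 0 ∩ AC · BD = 160]
   → A = (8, -8)

A = (8, -8)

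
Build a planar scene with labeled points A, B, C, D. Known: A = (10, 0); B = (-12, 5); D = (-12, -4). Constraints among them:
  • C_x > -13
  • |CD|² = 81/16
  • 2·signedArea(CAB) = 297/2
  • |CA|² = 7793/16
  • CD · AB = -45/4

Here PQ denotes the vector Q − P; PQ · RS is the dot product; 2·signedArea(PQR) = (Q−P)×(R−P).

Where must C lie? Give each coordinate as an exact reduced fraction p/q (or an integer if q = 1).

1. C_x = -12  [2·signedArea(CAB) = 297/2 ∩ CD · AB = -45/4]
2. C_y = -7/4  [2·signedArea(CAB) = 297/2 ∩ CD · AB = -45/4]
   → C = (-12, -7/4)

C = (-12, -7/4)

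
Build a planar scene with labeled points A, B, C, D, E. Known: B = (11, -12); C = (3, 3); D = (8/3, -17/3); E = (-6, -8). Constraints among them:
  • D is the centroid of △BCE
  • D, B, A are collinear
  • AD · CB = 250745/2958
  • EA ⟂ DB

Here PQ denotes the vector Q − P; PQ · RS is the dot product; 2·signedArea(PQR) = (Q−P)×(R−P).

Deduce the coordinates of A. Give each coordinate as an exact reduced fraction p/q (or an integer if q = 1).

1. A_x = -1679/986  [D, B, A are collinear ∩ EA ⟂ DB]
2. A_y = -2313/986  [D, B, A are collinear ∩ EA ⟂ DB]
   → A = (-1679/986, -2313/986)

A = (-1679/986, -2313/986)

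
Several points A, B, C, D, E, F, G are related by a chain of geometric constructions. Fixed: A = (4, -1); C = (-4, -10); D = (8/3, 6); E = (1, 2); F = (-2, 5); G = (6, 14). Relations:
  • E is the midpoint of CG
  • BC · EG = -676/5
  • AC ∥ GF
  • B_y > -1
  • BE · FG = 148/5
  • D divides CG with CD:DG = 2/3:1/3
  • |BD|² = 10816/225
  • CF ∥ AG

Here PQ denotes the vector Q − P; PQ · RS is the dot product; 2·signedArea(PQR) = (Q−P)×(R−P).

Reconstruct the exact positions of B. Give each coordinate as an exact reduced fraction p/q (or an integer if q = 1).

1. B_x = 0  [BE · FG = 148/5 ∩ BC · EG = -676/5]
2. B_y = -2/5  [BE · FG = 148/5 ∩ BC · EG = -676/5]
   → B = (0, -2/5)

B = (0, -2/5)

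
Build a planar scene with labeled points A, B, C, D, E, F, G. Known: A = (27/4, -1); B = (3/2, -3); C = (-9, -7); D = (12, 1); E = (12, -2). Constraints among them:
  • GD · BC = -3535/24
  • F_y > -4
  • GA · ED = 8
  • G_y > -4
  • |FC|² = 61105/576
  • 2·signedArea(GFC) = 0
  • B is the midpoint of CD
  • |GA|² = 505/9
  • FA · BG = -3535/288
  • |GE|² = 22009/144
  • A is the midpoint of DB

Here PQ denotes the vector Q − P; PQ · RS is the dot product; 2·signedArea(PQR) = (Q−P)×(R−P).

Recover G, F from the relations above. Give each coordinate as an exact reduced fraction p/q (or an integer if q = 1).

F = (5/8, -10/3)
G = (-1/4, -11/3)

1. G_x = -1/4  [GD · BC = -3535/24 ∩ GA · ED = 8]
2. G_y = -11/3  [GD · BC = -3535/24 ∩ GA · ED = 8]
   → G = (-1/4, -11/3)
3. F_x = 5/8  [2·signedArea(GFC) = 0 ∩ FA · BG = -3535/288]
4. F_y = -10/3  [2·signedArea(GFC) = 0 ∩ FA · BG = -3535/288]
   → F = (5/8, -10/3)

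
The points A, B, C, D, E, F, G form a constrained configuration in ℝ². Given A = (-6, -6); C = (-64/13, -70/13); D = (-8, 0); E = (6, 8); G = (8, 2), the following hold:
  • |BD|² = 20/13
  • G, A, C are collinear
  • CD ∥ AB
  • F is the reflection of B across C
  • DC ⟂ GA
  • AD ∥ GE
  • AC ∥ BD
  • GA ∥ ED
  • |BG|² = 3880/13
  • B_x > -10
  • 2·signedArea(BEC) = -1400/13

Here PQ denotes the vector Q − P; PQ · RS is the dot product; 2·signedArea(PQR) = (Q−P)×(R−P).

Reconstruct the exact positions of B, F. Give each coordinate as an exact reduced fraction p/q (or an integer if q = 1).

1. B_x = -118/13  [AC ∥ BD ∩ CD ∥ AB]
2. B_y = -8/13  [AC ∥ BD ∩ CD ∥ AB]
   → B = (-118/13, -8/13)
3. F_x = -10/13  [F is the reflection of B across C]
4. F_y = -132/13  [F is the reflection of B across C]
   → F = (-10/13, -132/13)

B = (-118/13, -8/13)
F = (-10/13, -132/13)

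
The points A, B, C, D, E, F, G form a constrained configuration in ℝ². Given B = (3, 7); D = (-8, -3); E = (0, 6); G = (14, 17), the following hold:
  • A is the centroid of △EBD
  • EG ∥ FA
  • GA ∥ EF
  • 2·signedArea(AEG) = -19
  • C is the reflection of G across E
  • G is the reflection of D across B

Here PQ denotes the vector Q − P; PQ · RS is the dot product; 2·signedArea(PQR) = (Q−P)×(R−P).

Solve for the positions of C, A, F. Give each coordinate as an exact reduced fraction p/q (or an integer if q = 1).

A = (-5/3, 10/3)
C = (-14, -5)
F = (-47/3, -23/3)

1. C_x = -14  [C is the reflection of G across E]
2. C_y = -5  [C is the reflection of G across E]
   → C = (-14, -5)
3. A_x = -5/3  [A is the centroid of △EBD]
4. A_y = 10/3  [A is the centroid of △EBD]
   → A = (-5/3, 10/3)
5. F_x = -47/3  [EG ∥ FA ∩ GA ∥ EF]
6. F_y = -23/3  [EG ∥ FA ∩ GA ∥ EF]
   → F = (-47/3, -23/3)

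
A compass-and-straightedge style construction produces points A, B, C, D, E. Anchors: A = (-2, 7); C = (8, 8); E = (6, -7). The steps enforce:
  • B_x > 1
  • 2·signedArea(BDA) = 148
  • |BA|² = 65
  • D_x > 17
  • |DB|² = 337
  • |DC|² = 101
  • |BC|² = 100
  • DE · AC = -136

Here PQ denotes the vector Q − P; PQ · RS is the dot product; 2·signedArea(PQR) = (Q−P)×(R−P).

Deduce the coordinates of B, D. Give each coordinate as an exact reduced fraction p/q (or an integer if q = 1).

B = (2, 0)
D = (18, 9)

1. D_x = 18  [line -10·x + -1·y + 189 = 0 ∩ |DC|² = 101]
2. D_y = 9  [line -10·x + -1·y + 189 = 0 ∩ |DC|² = 101]
   → D = (18, 9)
3. B_x = 2  [line 2·x + -20·y + -4 = 0 ∩ |BA|² = 65]
4. B_y = 0  [line 2·x + -20·y + -4 = 0 ∩ |BA|² = 65]
   → B = (2, 0)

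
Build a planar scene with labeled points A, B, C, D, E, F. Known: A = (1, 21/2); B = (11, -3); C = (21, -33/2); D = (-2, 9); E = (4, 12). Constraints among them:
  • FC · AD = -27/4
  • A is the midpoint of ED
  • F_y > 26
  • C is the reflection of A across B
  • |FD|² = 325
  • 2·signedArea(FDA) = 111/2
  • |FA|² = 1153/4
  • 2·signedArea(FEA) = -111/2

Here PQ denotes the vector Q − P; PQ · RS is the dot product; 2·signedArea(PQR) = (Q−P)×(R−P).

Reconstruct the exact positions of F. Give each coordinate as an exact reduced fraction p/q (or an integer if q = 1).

1. F_x = -3  [2·signedArea(FEA) = -111/2 ∩ FC · AD = -27/4]
2. F_y = 27  [2·signedArea(FEA) = -111/2 ∩ FC · AD = -27/4]
   → F = (-3, 27)

F = (-3, 27)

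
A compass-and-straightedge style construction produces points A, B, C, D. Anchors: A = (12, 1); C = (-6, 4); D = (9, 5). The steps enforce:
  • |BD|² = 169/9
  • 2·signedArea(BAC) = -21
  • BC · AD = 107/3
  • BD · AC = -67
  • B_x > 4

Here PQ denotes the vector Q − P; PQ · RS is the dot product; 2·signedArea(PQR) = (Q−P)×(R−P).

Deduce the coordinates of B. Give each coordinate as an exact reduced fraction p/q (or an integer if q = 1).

B = (5, 10/3)

1. B_x = 5  [2·signedArea(BAC) = -21 ∩ BD · AC = -67]
2. B_y = 10/3  [2·signedArea(BAC) = -21 ∩ BD · AC = -67]
   → B = (5, 10/3)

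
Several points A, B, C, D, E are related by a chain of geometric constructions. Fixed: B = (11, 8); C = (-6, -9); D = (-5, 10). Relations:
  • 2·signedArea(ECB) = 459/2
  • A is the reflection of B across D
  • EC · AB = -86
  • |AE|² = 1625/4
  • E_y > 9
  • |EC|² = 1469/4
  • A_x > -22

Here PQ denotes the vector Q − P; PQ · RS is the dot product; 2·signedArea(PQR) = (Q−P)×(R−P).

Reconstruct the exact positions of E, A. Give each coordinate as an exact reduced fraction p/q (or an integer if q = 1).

1. E_x = -1  [line -17·x + 17·y + -357/2 = 0 ∩ |EC|² = 1469/4]
2. E_y = 19/2  [line -17·x + 17·y + -357/2 = 0 ∩ |EC|² = 1469/4]
   → E = (-1, 19/2)
3. A_x = -21  [A is the reflection of B across D]
4. A_y = 12  [A is the reflection of B across D]
   → A = (-21, 12)

A = (-21, 12)
E = (-1, 19/2)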